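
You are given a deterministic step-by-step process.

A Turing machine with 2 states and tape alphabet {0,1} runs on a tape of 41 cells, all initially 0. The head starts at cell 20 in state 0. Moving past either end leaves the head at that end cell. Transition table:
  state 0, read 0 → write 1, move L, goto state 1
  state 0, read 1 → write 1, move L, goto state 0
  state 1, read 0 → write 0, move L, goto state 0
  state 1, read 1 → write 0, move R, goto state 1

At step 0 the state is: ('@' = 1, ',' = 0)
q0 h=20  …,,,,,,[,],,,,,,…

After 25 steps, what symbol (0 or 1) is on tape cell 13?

step 0: q0 h=20  …,,,,,,[,],,,,,,…
step 1: q1 h=19  …,,,,,,[,]@,,,,,…
step 2: q0 h=18  …,,,,,,[,],@,,,,…
step 3: q1 h=17  …,,,,,,[,]@,@,,,…
step 4: q0 h=16  …,,,,,,[,],@,@,,…
step 5: q1 h=15  …,,,,,,[,]@,@,@,…
step 6: q0 h=14  …,,,,,,[,],@,@,@…
step 7: q1 h=13  …,,,,,,[,]@,@,@,…
step 8: q0 h=12  …,,,,,,[,],@,@,@…
step 9: q1 h=11  …,,,,,,[,]@,@,@,…
step 10: q0 h=10  …,,,,,,[,],@,@,@…
step 11: q1 h= 9  …,,,,,,[,]@,@,@,…
step 12: q0 h= 8  …,,,,,,[,],@,@,@…
step 13: q1 h= 7  …,,,,,,[,]@,@,@,…
step 14: q0 h= 6  |,,,,,,[,],@,@,@…
step 15: q1 h= 5  |,,,,,[,]@,@,@,…
step 16: q0 h= 4  |,,,,[,],@,@,@…
step 17: q1 h= 3  |,,,[,]@,@,@,…
step 18: q0 h= 2  |,,[,],@,@,@…
step 19: q1 h= 1  |,[,]@,@,@,…
step 20: q0 h= 0  |[,],@,@,@…
step 21: q1 h= 0  |[@],@,@,@…
step 22: q1 h= 1  |,[,]@,@,@,…
step 23: q0 h= 0  |[,],@,@,@…
step 24: q1 h= 0  |[@],@,@,@…
step 25: q1 h= 1  |,[,]@,@,@,…

0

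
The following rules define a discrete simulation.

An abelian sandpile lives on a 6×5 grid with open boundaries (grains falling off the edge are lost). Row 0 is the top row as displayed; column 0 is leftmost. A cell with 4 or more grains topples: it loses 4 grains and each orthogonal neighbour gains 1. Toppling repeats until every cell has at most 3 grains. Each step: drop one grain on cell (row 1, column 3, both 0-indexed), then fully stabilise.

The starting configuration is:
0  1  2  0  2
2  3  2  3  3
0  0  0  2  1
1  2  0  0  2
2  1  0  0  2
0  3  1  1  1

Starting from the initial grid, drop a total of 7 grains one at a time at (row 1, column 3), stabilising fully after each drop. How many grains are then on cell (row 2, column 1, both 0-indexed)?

k=0  0  1  2  0  2
2  3  2  3  3
0  0  0  2  1
1  2  0  0  2
2  1  0  0  2
0  3  1  1  1
k=1  0  1  2  1  3
2  3  3  1  0
0  0  0  3  2
1  2  0  0  2
2  1  0  0  2
0  3  1  1  1
k=2  0  1  2  1  3
2  3  3  2  0
0  0  0  3  2
1  2  0  0  2
2  1  0  0  2
0  3  1  1  1
k=3  0  1  2  1  3
2  3  3  3  0
0  0  0  3  2
1  2  0  0  2
2  1  0  0  2
0  3  1  1  1
k=4  0  2  3  2  3
3  0  1  2  1
0  1  2  0  3
1  2  0  1  2
2  1  0  0  2
0  3  1  1  1
k=5  0  2  3  2  3
3  0  1  3  1
0  1  2  0  3
1  2  0  1  2
2  1  0  0  2
0  3  1  1  1
k=6  0  2  3  3  3
3  0  2  0  2
0  1  2  1  3
1  2  0  1  2
2  1  0  0  2
0  3  1  1  1
k=7  0  2  3  3  3
3  0  2  1  2
0  1  2  1  3
1  2  0  1  2
2  1  0  0  2
0  3  1  1  1

1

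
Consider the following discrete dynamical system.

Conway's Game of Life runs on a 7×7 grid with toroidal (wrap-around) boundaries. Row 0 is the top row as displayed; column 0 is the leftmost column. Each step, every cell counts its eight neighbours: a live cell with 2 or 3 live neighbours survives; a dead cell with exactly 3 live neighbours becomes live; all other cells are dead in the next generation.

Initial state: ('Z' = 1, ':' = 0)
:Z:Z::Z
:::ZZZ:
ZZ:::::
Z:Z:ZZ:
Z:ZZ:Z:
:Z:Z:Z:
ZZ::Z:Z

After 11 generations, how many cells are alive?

19

step 0: :Z:Z::Z
:::ZZZ:
ZZ:::::
Z:Z:ZZ:
Z:ZZ:Z:
:Z:Z:Z:
ZZ::Z:Z
step 1: :Z:Z::Z
:Z:ZZZZ
ZZZ::::
Z:Z:ZZ:
Z::::Z:
:::Z:Z:
:Z:ZZ:Z
step 2: :Z::::Z
:::ZZZZ
:::::::
Z:ZZZZ:
:Z:Z:Z:
Z:ZZ:Z:
:::Z::Z
step 3: ::ZZ::Z
Z:::ZZZ
::Z::::
:ZZZ:ZZ
Z::::Z:
ZZ:Z:Z:
:Z:ZZZZ
step 4: :ZZ::::
ZZZ:ZZZ
::Z::::
ZZZZZZZ
:::Z:Z:
:Z:Z:::
:Z:::::
step 5: :::Z:ZZ
Z::::ZZ
:::::::
ZZ:::ZZ
:::::Z:
::::Z::
ZZ:::::
step 6: :Z::ZZ:
Z:::ZZ:
:Z:::::
Z::::ZZ
Z:::ZZ:
:::::::
Z:::ZZZ
step 7: :Z:Z:::
ZZ::ZZZ
:Z::Z::
ZZ::ZZ:
Z:::ZZ:
Z::::::
Z:::Z:Z
step 8: :ZZZ:::
:Z:ZZZZ
::ZZ:::
ZZ:Z:::
Z:::ZZ:
ZZ::Z::
ZZ::::Z
step 9: :::Z:::
ZZ:::Z:
:::::ZZ
ZZ:Z::Z
::ZZZZ:
::::Z::
:::Z::Z
step 10: Z:Z:Z:Z
Z:::ZZ:
::Z:ZZ:
ZZ:Z:::
ZZZ::ZZ
::Z::::
:::ZZ::
step 11: ZZ::::Z
Z::::::
Z:Z::Z:
:::Z:::
:::Z::Z
Z:Z:ZZZ
:ZZ:ZZ:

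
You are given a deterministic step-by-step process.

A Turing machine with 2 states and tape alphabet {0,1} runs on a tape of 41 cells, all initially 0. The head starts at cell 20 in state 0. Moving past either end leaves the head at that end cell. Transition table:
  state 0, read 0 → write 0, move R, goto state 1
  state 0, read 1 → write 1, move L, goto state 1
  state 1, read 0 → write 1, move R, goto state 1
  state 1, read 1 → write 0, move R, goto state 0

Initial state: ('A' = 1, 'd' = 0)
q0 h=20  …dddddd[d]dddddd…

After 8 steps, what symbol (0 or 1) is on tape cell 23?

gen 0: q0 h=20  …dddddd[d]dddddd…
gen 1: q1 h=21  …dddddd[d]dddddd…
gen 2: q1 h=22  …dddddA[d]dddddd…
gen 3: q1 h=23  …ddddAA[d]dddddd…
gen 4: q1 h=24  …dddAAA[d]dddddd…
gen 5: q1 h=25  …ddAAAA[d]dddddd…
gen 6: q1 h=26  …dAAAAA[d]dddddd…
gen 7: q1 h=27  …AAAAAA[d]dddddd…
gen 8: q1 h=28  …AAAAAA[d]dddddd…

1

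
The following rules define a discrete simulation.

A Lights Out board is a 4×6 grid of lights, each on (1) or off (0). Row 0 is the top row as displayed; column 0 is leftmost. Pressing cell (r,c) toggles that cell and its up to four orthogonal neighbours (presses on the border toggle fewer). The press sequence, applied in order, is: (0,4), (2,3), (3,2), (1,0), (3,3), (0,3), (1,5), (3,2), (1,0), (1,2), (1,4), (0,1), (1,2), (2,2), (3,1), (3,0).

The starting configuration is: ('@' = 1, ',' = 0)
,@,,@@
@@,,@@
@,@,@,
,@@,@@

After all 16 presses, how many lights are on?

12

step 0: ,@,,@@
@@,,@@
@,@,@,
,@@,@@
step 1: ,@,@,,
@@,,,@
@,@,@,
,@@,@@
step 2: ,@,@,,
@@,@,@
@,,@,,
,@@@@@
step 3: ,@,@,,
@@,@,@
@,@@,,
,,,,@@
step 4: @@,@,,
,,,@,@
,,@@,,
,,,,@@
step 5: @@,@,,
,,,@,@
,,@,,,
,,@@,@
step 6: @@@,@,
,,,,,@
,,@,,,
,,@@,@
step 7: @@@,@@
,,,,@,
,,@,,@
,,@@,@
step 8: @@@,@@
,,,,@,
,,,,,@
,@,,,@
step 9: ,@@,@@
@@,,@,
@,,,,@
,@,,,@
step 10: ,@,,@@
@,@@@,
@,@,,@
,@,,,@
step 11: ,@,,,@
@,@,,@
@,@,@@
,@,,,@
step 12: @,@,,@
@@@,,@
@,@,@@
,@,,,@
step 13: @,,,,@
@,,@,@
@,,,@@
,@,,,@
step 14: @,,,,@
@,@@,@
@@@@@@
,@@,,@
step 15: @,,,,@
@,@@,@
@,@@@@
@,,,,@
step 16: @,,,,@
@,@@,@
,,@@@@
,@,,,@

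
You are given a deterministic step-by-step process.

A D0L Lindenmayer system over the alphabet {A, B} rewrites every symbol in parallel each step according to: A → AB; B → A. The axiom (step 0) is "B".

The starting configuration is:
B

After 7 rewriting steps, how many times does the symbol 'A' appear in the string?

13

gen 0: B
gen 1: A
gen 2: AB
gen 3: ABA
gen 4: ABAAB
gen 5: ABAABABA
gen 6: ABAABABAABAAB
gen 7: ABAABABAABAABABAABABA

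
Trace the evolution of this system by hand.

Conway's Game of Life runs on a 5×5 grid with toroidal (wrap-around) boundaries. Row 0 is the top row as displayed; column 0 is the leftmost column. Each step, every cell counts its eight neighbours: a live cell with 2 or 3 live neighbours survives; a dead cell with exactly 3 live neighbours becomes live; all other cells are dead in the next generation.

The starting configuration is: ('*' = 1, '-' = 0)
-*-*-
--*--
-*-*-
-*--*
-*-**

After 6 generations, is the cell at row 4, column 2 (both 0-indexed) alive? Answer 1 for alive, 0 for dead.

gen 0: -*-*-
--*--
-*-*-
-*--*
-*-**
gen 1: **-**
-*-*-
**-*-
-*--*
-*-**
gen 2: -*---
---*-
-*-*-
-*---
-*---
gen 3: --*--
-----
-----
**---
***--
gen 4: --*--
-----
-----
*-*--
*-*--
gen 5: -*---
-----
-----
-----
--**-
gen 6: --*--
-----
-----
-----
--*--

1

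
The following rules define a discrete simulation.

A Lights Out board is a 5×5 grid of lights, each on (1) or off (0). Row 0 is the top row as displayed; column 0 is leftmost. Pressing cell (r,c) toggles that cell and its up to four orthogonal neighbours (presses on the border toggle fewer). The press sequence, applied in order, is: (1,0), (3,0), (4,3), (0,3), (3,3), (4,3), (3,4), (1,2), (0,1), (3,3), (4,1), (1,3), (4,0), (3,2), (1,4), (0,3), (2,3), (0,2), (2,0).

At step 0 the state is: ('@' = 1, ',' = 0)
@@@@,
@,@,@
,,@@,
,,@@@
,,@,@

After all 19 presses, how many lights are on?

gen 0: @@@@,
@,@,@
,,@@,
,,@@@
,,@,@
gen 1: ,@@@,
,@@,@
@,@@,
,,@@@
,,@,@
gen 2: ,@@@,
,@@,@
,,@@,
@@@@@
@,@,@
gen 3: ,@@@,
,@@,@
,,@@,
@@@,@
@,,@,
gen 4: ,@,,@
,@@@@
,,@@,
@@@,@
@,,@,
gen 5: ,@,,@
,@@@@
,,@,,
@@,@,
@,,,,
gen 6: ,@,,@
,@@@@
,,@,,
@@,,,
@,@@@
gen 7: ,@,,@
,@@@@
,,@,@
@@,@@
@,@@,
gen 8: ,@@,@
,,,,@
,,,,@
@@,@@
@,@@,
gen 9: @,,,@
,@,,@
,,,,@
@@,@@
@,@@,
gen 10: @,,,@
,@,,@
,,,@@
@@@,,
@,@,,
gen 11: @,,,@
,@,,@
,,,@@
@,@,,
,@,,,
gen 12: @,,@@
,@@@,
,,,,@
@,@,,
,@,,,
gen 13: @,,@@
,@@@,
,,,,@
,,@,,
@,,,,
gen 14: @,,@@
,@@@,
,,@,@
,@,@,
@,@,,
gen 15: @,,@,
,@@,@
,,@,,
,@,@,
@,@,,
gen 16: @,@,@
,@@@@
,,@,,
,@,@,
@,@,,
gen 17: @,@,@
,@@,@
,,,@@
,@,,,
@,@,,
gen 18: @@,@@
,@,,@
,,,@@
,@,,,
@,@,,
gen 19: @@,@@
@@,,@
@@,@@
@@,,,
@,@,,

15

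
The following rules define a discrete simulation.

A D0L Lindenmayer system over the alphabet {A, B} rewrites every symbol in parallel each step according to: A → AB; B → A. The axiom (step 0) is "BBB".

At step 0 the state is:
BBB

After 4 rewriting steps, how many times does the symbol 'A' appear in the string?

9

gen 0: BBB
gen 1: AAA
gen 2: ABABAB
gen 3: ABAABAABA
gen 4: ABAABABAABABAAB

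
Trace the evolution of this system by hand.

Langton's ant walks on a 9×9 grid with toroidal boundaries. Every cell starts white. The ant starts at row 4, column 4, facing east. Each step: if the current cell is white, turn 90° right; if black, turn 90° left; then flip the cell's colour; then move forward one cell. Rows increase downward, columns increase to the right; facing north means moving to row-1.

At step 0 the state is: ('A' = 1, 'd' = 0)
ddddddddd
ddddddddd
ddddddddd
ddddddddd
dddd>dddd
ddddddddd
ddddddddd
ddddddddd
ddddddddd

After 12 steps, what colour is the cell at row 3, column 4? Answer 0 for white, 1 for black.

0

[0] ddddddddd
ddddddddd
ddddddddd
ddddddddd
dddd>dddd
ddddddddd
ddddddddd
ddddddddd
ddddddddd
[1] ddddddddd
ddddddddd
ddddddddd
ddddddddd
ddddAdddd
ddddvdddd
ddddddddd
ddddddddd
ddddddddd
[2] ddddddddd
ddddddddd
ddddddddd
ddddddddd
ddddAdddd
ddd<Adddd
ddddddddd
ddddddddd
ddddddddd
[3] ddddddddd
ddddddddd
ddddddddd
ddddddddd
ddd^Adddd
dddAAdddd
ddddddddd
ddddddddd
ddddddddd
[4] ddddddddd
ddddddddd
ddddddddd
ddddddddd
dddA>dddd
dddAAdddd
ddddddddd
ddddddddd
ddddddddd
[5] ddddddddd
ddddddddd
ddddddddd
dddd^dddd
dddAddddd
dddAAdddd
ddddddddd
ddddddddd
ddddddddd
[6] ddddddddd
ddddddddd
ddddddddd
ddddA>ddd
dddAddddd
dddAAdddd
ddddddddd
ddddddddd
ddddddddd
[7] ddddddddd
ddddddddd
ddddddddd
ddddAAddd
dddAdvddd
dddAAdddd
ddddddddd
ddddddddd
ddddddddd
[8] ddddddddd
ddddddddd
ddddddddd
ddddAAddd
dddA<Addd
dddAAdddd
ddddddddd
ddddddddd
ddddddddd
[9] ddddddddd
ddddddddd
ddddddddd
dddd^Addd
dddAAAddd
dddAAdddd
ddddddddd
ddddddddd
ddddddddd
[10] ddddddddd
ddddddddd
ddddddddd
ddd<dAddd
dddAAAddd
dddAAdddd
ddddddddd
ddddddddd
ddddddddd
[11] ddddddddd
ddddddddd
ddd^ddddd
dddAdAddd
dddAAAddd
dddAAdddd
ddddddddd
ddddddddd
ddddddddd
[12] ddddddddd
ddddddddd
dddA>dddd
dddAdAddd
dddAAAddd
dddAAdddd
ddddddddd
ddddddddd
ddddddddd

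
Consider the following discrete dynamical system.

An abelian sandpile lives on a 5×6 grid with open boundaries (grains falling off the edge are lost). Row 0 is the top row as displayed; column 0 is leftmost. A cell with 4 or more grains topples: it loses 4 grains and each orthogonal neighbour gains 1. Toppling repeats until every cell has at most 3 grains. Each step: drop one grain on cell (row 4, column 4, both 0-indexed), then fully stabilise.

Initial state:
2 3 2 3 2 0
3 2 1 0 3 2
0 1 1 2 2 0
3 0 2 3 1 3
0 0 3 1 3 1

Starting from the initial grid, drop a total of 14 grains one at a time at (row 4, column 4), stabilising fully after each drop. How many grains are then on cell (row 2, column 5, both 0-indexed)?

2

gen 0: 2 3 2 3 2 0
3 2 1 0 3 2
0 1 1 2 2 0
3 0 2 3 1 3
0 0 3 1 3 1
gen 1: 2 3 2 3 2 0
3 2 1 0 3 2
0 1 1 2 2 0
3 0 2 3 2 3
0 0 3 2 0 2
gen 2: 2 3 2 3 2 0
3 2 1 0 3 2
0 1 1 2 2 0
3 0 2 3 2 3
0 0 3 2 1 2
gen 3: 2 3 2 3 2 0
3 2 1 0 3 2
0 1 1 2 2 0
3 0 2 3 2 3
0 0 3 2 2 2
gen 4: 2 3 2 3 2 0
3 2 1 0 3 2
0 1 1 2 2 0
3 0 2 3 2 3
0 0 3 2 3 2
gen 5: 2 3 2 3 2 0
3 2 1 0 3 2
0 1 1 2 2 0
3 0 2 3 3 3
0 0 3 3 0 3
gen 6: 2 3 2 3 2 0
3 2 1 0 3 2
0 1 1 2 2 0
3 0 2 3 3 3
0 0 3 3 1 3
gen 7: 2 3 2 3 2 0
3 2 1 0 3 2
0 1 1 2 2 0
3 0 2 3 3 3
0 0 3 3 2 3
gen 8: 2 3 2 3 2 0
3 2 1 0 3 2
0 1 1 2 2 0
3 0 2 3 3 3
0 0 3 3 3 3
gen 9: 2 3 2 3 2 0
3 2 1 0 3 2
0 1 2 3 3 1
3 1 0 2 2 1
0 1 1 2 3 1
gen 10: 2 3 2 3 2 0
3 2 1 0 3 2
0 1 2 3 3 1
3 1 0 2 3 1
0 1 1 3 0 2
gen 11: 2 3 2 3 2 0
3 2 1 0 3 2
0 1 2 3 3 1
3 1 0 2 3 1
0 1 1 3 1 2
gen 12: 2 3 2 3 2 0
3 2 1 0 3 2
0 1 2 3 3 1
3 1 0 2 3 1
0 1 1 3 2 2
gen 13: 2 3 2 3 2 0
3 2 1 0 3 2
0 1 2 3 3 1
3 1 0 2 3 1
0 1 1 3 3 2
gen 14: 2 3 2 3 3 0
3 2 1 2 0 3
0 1 3 1 2 2
3 1 1 1 2 2
0 1 2 1 2 3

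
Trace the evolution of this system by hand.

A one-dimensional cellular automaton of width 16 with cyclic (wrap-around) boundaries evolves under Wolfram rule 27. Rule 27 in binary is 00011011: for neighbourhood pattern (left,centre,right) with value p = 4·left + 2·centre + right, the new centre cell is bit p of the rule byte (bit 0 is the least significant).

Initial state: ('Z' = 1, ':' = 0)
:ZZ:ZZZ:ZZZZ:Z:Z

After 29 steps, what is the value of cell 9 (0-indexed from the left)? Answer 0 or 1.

0

gen 0: :ZZ:ZZZ:ZZZZ:Z:Z
gen 1: :Z::Z:::Z:::::::
gen 2: Z:ZZ:ZZZ:ZZZZZZZ
gen 3: ::Z::Z:::Z::::::
gen 4: ZZ:ZZ:ZZZ:ZZZZZZ
gen 5: :::Z::Z:::Z:::::
gen 6: ZZZ:ZZ:ZZZ:ZZZZZ
gen 7: ::::Z::Z:::Z::::
gen 8: ZZZZ:ZZ:ZZZ:ZZZZ
gen 9: :::::Z::Z:::Z:::
gen 10: ZZZZZ:ZZ:ZZZ:ZZZ
gen 11: ::::::Z::Z:::Z::
gen 12: ZZZZZZ:ZZ:ZZZ:ZZ
gen 13: :::::::Z::Z:::Z:
gen 14: ZZZZZZZ:ZZ:ZZZ:Z
gen 15: ::::::::Z::Z:::Z
gen 16: ZZZZZZZZ:ZZ:ZZZ:
gen 17: Z::::::::Z::Z:::
gen 18: :ZZZZZZZZ:ZZ:ZZZ
gen 19: :Z::::::::Z::Z::
gen 20: Z:ZZZZZZZZ:ZZ:ZZ
gen 21: ::Z::::::::Z::Z:
gen 22: ZZ:ZZZZZZZZ:ZZ:Z
gen 23: :::Z::::::::Z::Z
gen 24: ZZZ:ZZZZZZZZ:ZZ:
gen 25: Z:::Z::::::::Z::
gen 26: :ZZZ:ZZZZZZZZ:ZZ
gen 27: :Z:::Z::::::::Z:
gen 28: Z:ZZZ:ZZZZZZZZ:Z
gen 29: ::Z:::Z::::::::Z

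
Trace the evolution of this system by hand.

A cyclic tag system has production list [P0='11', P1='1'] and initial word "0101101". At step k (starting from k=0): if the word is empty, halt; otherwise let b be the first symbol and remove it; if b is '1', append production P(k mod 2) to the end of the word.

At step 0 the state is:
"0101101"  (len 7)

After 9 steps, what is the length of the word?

k=0  "0101101"  (len 7)
k=1  "101101"  (len 6)
k=2  "011011"  (len 6)
k=3  "11011"  (len 5)
k=4  "10111"  (len 5)
k=5  "011111"  (len 6)
k=6  "11111"  (len 5)
k=7  "111111"  (len 6)
k=8  "111111"  (len 6)
k=9  "1111111"  (len 7)

7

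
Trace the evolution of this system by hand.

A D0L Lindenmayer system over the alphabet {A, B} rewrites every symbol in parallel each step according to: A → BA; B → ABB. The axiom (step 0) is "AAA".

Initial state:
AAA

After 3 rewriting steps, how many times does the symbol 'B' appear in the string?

step 0: AAA
step 1: BABABA
step 2: ABBBAABBBAABBBA
step 3: BAABBABBABBBABAABBABBABBBABAABBABBABBBA

24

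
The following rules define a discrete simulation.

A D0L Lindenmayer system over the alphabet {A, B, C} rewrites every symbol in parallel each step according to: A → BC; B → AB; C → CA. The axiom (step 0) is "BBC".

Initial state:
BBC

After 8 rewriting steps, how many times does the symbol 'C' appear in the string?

k=0  BBC
k=1  ABABCA
k=2  BCABBCABCABC
k=3  ABCABCABABCABCABCABCABCA
k=4  BCABCABCABCABCABBCABCABCABCABCABCABCABCABCABCABC
k=5  ABCABCABCABCABCABCABCABCABCABCABABCABCABCABCABCABCABCABCABCABCABCABCABCABCABCABCABCABCABCABCABCA
k=6  BCABCABCABCABCABCABCABCABCABCABCABCABCABCABCABCABCABCABCAB…CABCABCABCABCABCABCABCABCABCABCABCABCABCABCABCABCABCABCABC  (len 192)
k=7  ABCABCABCABCABCABCABCABCABCABCABCABCABCABCABCABCABCABCABCA…ABCABCABCABCABCABCABCABCABCABCABCABCABCABCABCABCABCABCABCA  (len 384)
k=8  BCABCABCABCABCABCABCABCABCABCABCABCABCABCABCABCABCABCABCAB…CABCABCABCABCABCABCABCABCABCABCABCABCABCABCABCABCABCABCABC  (len 768)

256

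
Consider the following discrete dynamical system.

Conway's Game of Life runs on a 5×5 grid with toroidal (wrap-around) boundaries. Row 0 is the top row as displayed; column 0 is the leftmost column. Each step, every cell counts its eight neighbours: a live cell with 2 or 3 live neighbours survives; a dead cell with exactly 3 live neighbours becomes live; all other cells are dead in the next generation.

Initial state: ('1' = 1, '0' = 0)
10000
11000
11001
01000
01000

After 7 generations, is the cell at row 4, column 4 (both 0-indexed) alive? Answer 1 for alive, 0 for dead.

0

gen 0: 10000
11000
11001
01000
01000
gen 1: 10000
00000
00101
01100
11000
gen 2: 11000
00000
01110
00110
10100
gen 3: 11000
10000
01010
00001
10111
gen 4: 00110
10101
10001
01000
00110
gen 5: 00000
10100
00011
11111
01010
gen 6: 01100
00011
00000
01000
01010
gen 7: 11001
00110
00000
00100
11000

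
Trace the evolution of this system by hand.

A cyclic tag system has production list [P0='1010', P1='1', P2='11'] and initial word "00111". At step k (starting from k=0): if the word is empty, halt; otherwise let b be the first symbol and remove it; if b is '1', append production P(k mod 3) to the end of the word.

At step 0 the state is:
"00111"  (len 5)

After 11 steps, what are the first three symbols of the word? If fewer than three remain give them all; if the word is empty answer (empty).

111

0) "00111"  (len 5)
1) "0111"  (len 4)
2) "111"  (len 3)
3) "1111"  (len 4)
4) "1111010"  (len 7)
5) "1110101"  (len 7)
6) "11010111"  (len 8)
7) "10101111010"  (len 11)
8) "01011110101"  (len 11)
9) "1011110101"  (len 10)
10) "0111101011010"  (len 13)
11) "111101011010"  (len 12)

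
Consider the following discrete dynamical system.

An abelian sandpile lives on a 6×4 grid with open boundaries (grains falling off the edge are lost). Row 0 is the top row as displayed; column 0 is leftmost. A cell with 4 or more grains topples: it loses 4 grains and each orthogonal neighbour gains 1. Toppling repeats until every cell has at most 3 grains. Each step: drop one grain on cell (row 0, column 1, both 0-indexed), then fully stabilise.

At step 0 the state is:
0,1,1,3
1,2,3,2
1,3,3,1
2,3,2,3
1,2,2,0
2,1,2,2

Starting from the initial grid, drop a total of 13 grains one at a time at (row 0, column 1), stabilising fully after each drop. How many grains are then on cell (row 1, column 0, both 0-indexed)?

1

[0] 0,1,1,3
1,2,3,2
1,3,3,1
2,3,2,3
1,2,2,0
2,1,2,2
[1] 0,2,1,3
1,2,3,2
1,3,3,1
2,3,2,3
1,2,2,0
2,1,2,2
[2] 0,3,1,3
1,2,3,2
1,3,3,1
2,3,2,3
1,2,2,0
2,1,2,2
[3] 1,0,2,3
1,3,3,2
1,3,3,1
2,3,2,3
1,2,2,0
2,1,2,2
[4] 1,1,2,3
1,3,3,2
1,3,3,1
2,3,2,3
1,2,2,0
2,1,2,2
[5] 1,2,2,3
1,3,3,2
1,3,3,1
2,3,2,3
1,2,2,0
2,1,2,2
[6] 1,3,2,3
1,3,3,2
1,3,3,1
2,3,2,3
1,2,2,0
2,1,2,2
[7] 2,2,1,1
2,2,3,1
2,2,3,0
3,1,1,1
1,3,3,1
2,1,2,2
[8] 2,3,1,1
2,2,3,1
2,2,3,0
3,1,1,1
1,3,3,1
2,1,2,2
[9] 3,0,2,1
2,3,3,1
2,2,3,0
3,1,1,1
1,3,3,1
2,1,2,2
[10] 3,1,2,1
2,3,3,1
2,2,3,0
3,1,1,1
1,3,3,1
2,1,2,2
[11] 3,2,2,1
2,3,3,1
2,2,3,0
3,1,1,1
1,3,3,1
2,1,2,2
[12] 3,3,2,1
2,3,3,1
2,2,3,0
3,1,1,1
1,3,3,1
2,1,2,2
[13] 1,3,0,2
1,3,2,2
1,1,1,1
0,3,2,1
2,3,3,1
2,1,2,2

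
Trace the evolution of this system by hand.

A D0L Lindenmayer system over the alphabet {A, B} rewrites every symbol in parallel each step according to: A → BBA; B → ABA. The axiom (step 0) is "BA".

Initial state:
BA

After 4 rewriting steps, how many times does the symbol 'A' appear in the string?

0) BA
1) ABABBA
2) BBAABABBAABAABABBA
3) ABAABABBABBAABABBAABAABABBABBAABABBABBAABABBAABAABABBA
4) BBAABABBABBAABABBAABAABABBAABAABABBABBAABABBAABAABABBABBAA…ABBAABAABABBABBAABABBAABAABABBABBAABABBABBAABABBAABAABABBA  (len 162)

81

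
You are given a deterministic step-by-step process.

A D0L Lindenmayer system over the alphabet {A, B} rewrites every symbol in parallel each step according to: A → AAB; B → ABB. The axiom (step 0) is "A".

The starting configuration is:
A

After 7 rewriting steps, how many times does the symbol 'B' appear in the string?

1093

gen 0: A
gen 1: AAB
gen 2: AABAABABB
gen 3: AABAABABBAABAABABBAABABBABB
gen 4: AABAABABBAABAABABBAABABBABBAABAABABBAABAABABBAABABBABBAABAABABBAABABBABBAABABBABB
gen 5: AABAABABBAABAABABBAABABBABBAABAABABBAABAABABBAABABBABBAABA…BABBAABAABABBAABABBABBAABABBABBAABAABABBAABABBABBAABABBABB  (len 243)
gen 6: AABAABABBAABAABABBAABABBABBAABAABABBAABAABABBAABABBABBAABA…BABBAABAABABBAABABBABBAABABBABBAABAABABBAABABBABBAABABBABB  (len 729)
gen 7: AABAABABBAABAABABBAABABBABBAABAABABBAABAABABBAABABBABBAABA…BABBAABAABABBAABABBABBAABABBABBAABAABABBAABABBABBAABABBABB  (len 2187)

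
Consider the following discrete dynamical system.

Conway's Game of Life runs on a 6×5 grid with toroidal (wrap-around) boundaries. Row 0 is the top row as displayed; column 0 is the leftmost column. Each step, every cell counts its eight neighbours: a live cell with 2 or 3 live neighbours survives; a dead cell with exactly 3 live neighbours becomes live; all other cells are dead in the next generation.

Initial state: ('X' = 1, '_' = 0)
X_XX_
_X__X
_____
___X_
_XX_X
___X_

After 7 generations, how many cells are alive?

3

k=0  X_XX_
_X__X
_____
___X_
_XX_X
___X_
k=1  XXXX_
XXXXX
_____
__XX_
__X_X
X____
k=2  _____
_____
X____
__XX_
_XX_X
X____
k=3  _____
_____
_____
X_XXX
XXX_X
XX___
k=4  _____
_____
___XX
__X__
_____
__X_X
k=5  _____
_____
___X_
___X_
___X_
_____
k=6  _____
_____
_____
__XXX
_____
_____
k=7  _____
_____
___X_
___X_
___X_
_____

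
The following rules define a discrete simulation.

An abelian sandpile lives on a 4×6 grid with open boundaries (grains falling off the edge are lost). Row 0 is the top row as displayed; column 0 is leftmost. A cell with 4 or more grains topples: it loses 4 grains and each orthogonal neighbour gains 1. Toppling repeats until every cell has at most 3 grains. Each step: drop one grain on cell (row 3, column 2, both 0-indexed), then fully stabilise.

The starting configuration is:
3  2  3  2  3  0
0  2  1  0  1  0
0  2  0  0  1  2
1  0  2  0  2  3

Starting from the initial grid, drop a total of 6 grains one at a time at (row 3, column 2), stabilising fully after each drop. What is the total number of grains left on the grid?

0) 3  2  3  2  3  0
0  2  1  0  1  0
0  2  0  0  1  2
1  0  2  0  2  3
1) 3  2  3  2  3  0
0  2  1  0  1  0
0  2  0  0  1  2
1  0  3  0  2  3
2) 3  2  3  2  3  0
0  2  1  0  1  0
0  2  1  0  1  2
1  1  0  1  2  3
3) 3  2  3  2  3  0
0  2  1  0  1  0
0  2  1  0  1  2
1  1  1  1  2  3
4) 3  2  3  2  3  0
0  2  1  0  1  0
0  2  1  0  1  2
1  1  2  1  2  3
5) 3  2  3  2  3  0
0  2  1  0  1  0
0  2  1  0  1  2
1  1  3  1  2  3
6) 3  2  3  2  3  0
0  2  1  0  1  0
0  2  2  0  1  2
1  2  0  2  2  3

34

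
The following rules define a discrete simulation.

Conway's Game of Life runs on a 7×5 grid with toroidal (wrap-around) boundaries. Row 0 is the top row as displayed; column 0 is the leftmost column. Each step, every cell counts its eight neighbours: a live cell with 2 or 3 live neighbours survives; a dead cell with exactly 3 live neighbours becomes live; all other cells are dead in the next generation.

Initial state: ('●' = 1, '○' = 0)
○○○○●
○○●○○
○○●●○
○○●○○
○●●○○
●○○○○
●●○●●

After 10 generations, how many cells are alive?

6

0) ○○○○●
○○●○○
○○●●○
○○●○○
○●●○○
●○○○○
●●○●●
1) ○●●○●
○○●○○
○●●●○
○○○○○
○●●○○
○○○●○
○●○●○
2) ●●○○○
●○○○○
○●●●○
○○○●○
○○●○○
○●○●○
●●○●●
3) ○○●○○
●○○○●
○●●●●
○●○●○
○○●●○
○●○●○
○○○●○
4) ○○○●●
●○○○●
○●○○○
●●○○○
○●○●●
○○○●●
○○○●○
5) ●○○●○
●○○●●
○●○○●
○●○○●
○●○●○
●○○○○
○○●○○
6) ●●●●○
○●●●○
○●●○○
○●○●●
○●●○●
○●●○○
○●○○●
7) ○○○○○
○○○○●
○○○○●
○○○○●
○○○○●
○○○○○
○○○○●
8) ○○○○○
○○○○○
●○○●●
●○○●●
○○○○○
○○○○○
○○○○○
9) ○○○○○
○○○○●
●○○●○
●○○●○
○○○○●
○○○○○
○○○○○
10) ○○○○○
○○○○●
●○○●○
●○○●○
○○○○●
○○○○○
○○○○○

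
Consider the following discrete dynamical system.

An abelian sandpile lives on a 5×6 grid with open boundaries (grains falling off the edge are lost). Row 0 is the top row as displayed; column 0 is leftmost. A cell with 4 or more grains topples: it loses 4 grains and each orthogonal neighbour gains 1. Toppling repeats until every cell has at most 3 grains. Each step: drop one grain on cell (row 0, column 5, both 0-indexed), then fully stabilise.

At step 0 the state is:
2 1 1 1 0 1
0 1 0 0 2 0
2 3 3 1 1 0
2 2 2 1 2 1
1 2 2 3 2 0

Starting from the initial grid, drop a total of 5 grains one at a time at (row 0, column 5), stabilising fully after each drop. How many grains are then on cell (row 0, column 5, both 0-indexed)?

2

[0] 2 1 1 1 0 1
0 1 0 0 2 0
2 3 3 1 1 0
2 2 2 1 2 1
1 2 2 3 2 0
[1] 2 1 1 1 0 2
0 1 0 0 2 0
2 3 3 1 1 0
2 2 2 1 2 1
1 2 2 3 2 0
[2] 2 1 1 1 0 3
0 1 0 0 2 0
2 3 3 1 1 0
2 2 2 1 2 1
1 2 2 3 2 0
[3] 2 1 1 1 1 0
0 1 0 0 2 1
2 3 3 1 1 0
2 2 2 1 2 1
1 2 2 3 2 0
[4] 2 1 1 1 1 1
0 1 0 0 2 1
2 3 3 1 1 0
2 2 2 1 2 1
1 2 2 3 2 0
[5] 2 1 1 1 1 2
0 1 0 0 2 1
2 3 3 1 1 0
2 2 2 1 2 1
1 2 2 3 2 0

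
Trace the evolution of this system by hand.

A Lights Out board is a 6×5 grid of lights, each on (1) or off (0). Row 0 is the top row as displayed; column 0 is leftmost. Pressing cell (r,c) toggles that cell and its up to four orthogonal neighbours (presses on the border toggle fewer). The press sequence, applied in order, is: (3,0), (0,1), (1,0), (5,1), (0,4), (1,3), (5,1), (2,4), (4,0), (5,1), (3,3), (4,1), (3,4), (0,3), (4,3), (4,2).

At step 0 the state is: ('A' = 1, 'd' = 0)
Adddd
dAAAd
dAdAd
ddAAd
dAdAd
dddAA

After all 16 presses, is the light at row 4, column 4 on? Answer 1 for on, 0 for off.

gen 0: Adddd
dAAAd
dAdAd
ddAAd
dAdAd
dddAA
gen 1: Adddd
dAAAd
AAdAd
AAAAd
AAdAd
dddAA
gen 2: dAAdd
ddAAd
AAdAd
AAAAd
AAdAd
dddAA
gen 3: AAAdd
AAAAd
dAdAd
AAAAd
AAdAd
dddAA
gen 4: AAAdd
AAAAd
dAdAd
AAAAd
AddAd
AAAAA
gen 5: AAAAA
AAAAA
dAdAd
AAAAd
AddAd
AAAAA
gen 6: AAAdA
AAddd
dAddd
AAAAd
AddAd
AAAAA
gen 7: AAAdA
AAddd
dAddd
AAAAd
AAdAd
dddAA
gen 8: AAAdA
AAddA
dAdAA
AAAAA
AAdAd
dddAA
gen 9: AAAdA
AAddA
dAdAA
dAAAA
dddAd
AddAA
gen 10: AAAdA
AAddA
dAdAA
dAAAA
dAdAd
dAAAA
gen 11: AAAdA
AAddA
dAddA
dAddd
dAddd
dAAAA
gen 12: AAAdA
AAddA
dAddA
ddddd
AdAdd
ddAAA
gen 13: AAAdA
AAddA
dAddd
dddAA
AdAdA
ddAAA
gen 14: AAdAd
AAdAA
dAddd
dddAA
AdAdA
ddAAA
gen 15: AAdAd
AAdAA
dAddd
ddddA
AddAd
ddAdA
gen 16: AAdAd
AAdAA
dAddd
ddAdA
AAAdd
ddddA

0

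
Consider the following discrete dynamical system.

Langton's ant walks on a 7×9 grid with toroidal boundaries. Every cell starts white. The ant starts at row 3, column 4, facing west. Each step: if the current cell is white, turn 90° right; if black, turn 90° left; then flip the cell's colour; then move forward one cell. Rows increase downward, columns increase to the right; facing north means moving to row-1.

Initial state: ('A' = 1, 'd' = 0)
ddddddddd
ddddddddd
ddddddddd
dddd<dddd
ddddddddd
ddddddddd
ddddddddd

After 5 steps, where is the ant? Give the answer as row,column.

4,4

step 0: ddddddddd
ddddddddd
ddddddddd
dddd<dddd
ddddddddd
ddddddddd
ddddddddd
step 1: ddddddddd
ddddddddd
dddd^dddd
ddddAdddd
ddddddddd
ddddddddd
ddddddddd
step 2: ddddddddd
ddddddddd
ddddA>ddd
ddddAdddd
ddddddddd
ddddddddd
ddddddddd
step 3: ddddddddd
ddddddddd
ddddAAddd
ddddAvddd
ddddddddd
ddddddddd
ddddddddd
step 4: ddddddddd
ddddddddd
ddddAAddd
dddd<Addd
ddddddddd
ddddddddd
ddddddddd
step 5: ddddddddd
ddddddddd
ddddAAddd
dddddAddd
ddddvdddd
ddddddddd
ddddddddd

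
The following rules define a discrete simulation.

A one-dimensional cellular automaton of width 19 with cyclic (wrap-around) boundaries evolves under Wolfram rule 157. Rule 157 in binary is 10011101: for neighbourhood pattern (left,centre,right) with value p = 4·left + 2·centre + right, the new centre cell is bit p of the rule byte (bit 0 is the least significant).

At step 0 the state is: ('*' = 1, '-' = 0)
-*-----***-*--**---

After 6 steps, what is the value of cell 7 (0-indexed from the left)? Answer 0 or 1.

k=0  -*-----***-*--**---
k=1  -*****-**--**-*-***
k=2  -****--*-*-*--*-**-
k=3  -***-*-*-*-**-*-*-*
k=4  -**--*-*-*-*--*-*-*
k=5  -*-*-*-*-*-**-*-*-*
k=6  -*-*-*-*-*-*--*-*-*

1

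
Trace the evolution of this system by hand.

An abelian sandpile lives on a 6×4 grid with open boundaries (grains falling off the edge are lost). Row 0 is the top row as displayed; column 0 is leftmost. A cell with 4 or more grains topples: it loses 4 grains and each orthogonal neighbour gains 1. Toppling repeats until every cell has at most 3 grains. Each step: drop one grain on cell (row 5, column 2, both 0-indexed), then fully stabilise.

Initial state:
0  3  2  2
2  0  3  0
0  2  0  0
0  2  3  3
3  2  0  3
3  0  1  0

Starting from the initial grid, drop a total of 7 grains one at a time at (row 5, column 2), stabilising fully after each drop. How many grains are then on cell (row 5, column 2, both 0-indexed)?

gen 0: 0  3  2  2
2  0  3  0
0  2  0  0
0  2  3  3
3  2  0  3
3  0  1  0
gen 1: 0  3  2  2
2  0  3  0
0  2  0  0
0  2  3  3
3  2  0  3
3  0  2  0
gen 2: 0  3  2  2
2  0  3  0
0  2  0  0
0  2  3  3
3  2  0  3
3  0  3  0
gen 3: 0  3  2  2
2  0  3  0
0  2  0  0
0  2  3  3
3  2  1  3
3  1  0  1
gen 4: 0  3  2  2
2  0  3  0
0  2  0  0
0  2  3  3
3  2  1  3
3  1  1  1
gen 5: 0  3  2  2
2  0  3  0
0  2  0  0
0  2  3  3
3  2  1  3
3  1  2  1
gen 6: 0  3  2  2
2  0  3  0
0  2  0  0
0  2  3  3
3  2  1  3
3  1  3  1
gen 7: 0  3  2  2
2  0  3  0
0  2  0  0
0  2  3  3
3  2  2  3
3  2  0  2

0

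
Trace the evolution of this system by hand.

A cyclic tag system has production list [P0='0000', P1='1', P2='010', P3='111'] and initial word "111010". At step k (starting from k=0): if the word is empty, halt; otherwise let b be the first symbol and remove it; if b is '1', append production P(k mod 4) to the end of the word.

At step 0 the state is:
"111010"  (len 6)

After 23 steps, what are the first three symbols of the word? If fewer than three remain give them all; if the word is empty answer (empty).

t=0: "111010"  (len 6)
t=1: "110100000"  (len 9)
t=2: "101000001"  (len 9)
t=3: "01000001010"  (len 11)
t=4: "1000001010"  (len 10)
t=5: "0000010100000"  (len 13)
t=6: "000010100000"  (len 12)
t=7: "00010100000"  (len 11)
t=8: "0010100000"  (len 10)
t=9: "010100000"  (len 9)
t=10: "10100000"  (len 8)
t=11: "0100000010"  (len 10)
t=12: "100000010"  (len 9)
t=13: "000000100000"  (len 12)
t=14: "00000100000"  (len 11)
t=15: "0000100000"  (len 10)
t=16: "000100000"  (len 9)
t=17: "00100000"  (len 8)
t=18: "0100000"  (len 7)
t=19: "100000"  (len 6)
t=20: "00000111"  (len 8)
t=21: "0000111"  (len 7)
t=22: "000111"  (len 6)
t=23: "00111"  (len 5)

001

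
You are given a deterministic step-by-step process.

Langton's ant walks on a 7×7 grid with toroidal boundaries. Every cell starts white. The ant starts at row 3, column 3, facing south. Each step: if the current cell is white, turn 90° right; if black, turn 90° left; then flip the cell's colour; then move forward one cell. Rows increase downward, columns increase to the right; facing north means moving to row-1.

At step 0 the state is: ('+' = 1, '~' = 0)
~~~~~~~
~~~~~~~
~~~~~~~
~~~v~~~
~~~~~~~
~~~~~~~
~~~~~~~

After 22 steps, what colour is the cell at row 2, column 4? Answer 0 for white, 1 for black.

1

[0] ~~~~~~~
~~~~~~~
~~~~~~~
~~~v~~~
~~~~~~~
~~~~~~~
~~~~~~~
[1] ~~~~~~~
~~~~~~~
~~~~~~~
~~<+~~~
~~~~~~~
~~~~~~~
~~~~~~~
[2] ~~~~~~~
~~~~~~~
~~^~~~~
~~++~~~
~~~~~~~
~~~~~~~
~~~~~~~
[3] ~~~~~~~
~~~~~~~
~~+>~~~
~~++~~~
~~~~~~~
~~~~~~~
~~~~~~~
[4] ~~~~~~~
~~~~~~~
~~++~~~
~~+v~~~
~~~~~~~
~~~~~~~
~~~~~~~
[5] ~~~~~~~
~~~~~~~
~~++~~~
~~+~>~~
~~~~~~~
~~~~~~~
~~~~~~~
[6] ~~~~~~~
~~~~~~~
~~++~~~
~~+~+~~
~~~~v~~
~~~~~~~
~~~~~~~
[7] ~~~~~~~
~~~~~~~
~~++~~~
~~+~+~~
~~~<+~~
~~~~~~~
~~~~~~~
[8] ~~~~~~~
~~~~~~~
~~++~~~
~~+^+~~
~~~++~~
~~~~~~~
~~~~~~~
[9] ~~~~~~~
~~~~~~~
~~++~~~
~~++>~~
~~~++~~
~~~~~~~
~~~~~~~
[10] ~~~~~~~
~~~~~~~
~~++^~~
~~++~~~
~~~++~~
~~~~~~~
~~~~~~~
[11] ~~~~~~~
~~~~~~~
~~+++>~
~~++~~~
~~~++~~
~~~~~~~
~~~~~~~
[12] ~~~~~~~
~~~~~~~
~~++++~
~~++~v~
~~~++~~
~~~~~~~
~~~~~~~
[13] ~~~~~~~
~~~~~~~
~~++++~
~~++<+~
~~~++~~
~~~~~~~
~~~~~~~
[14] ~~~~~~~
~~~~~~~
~~++^+~
~~++++~
~~~++~~
~~~~~~~
~~~~~~~
[15] ~~~~~~~
~~~~~~~
~~+<~+~
~~++++~
~~~++~~
~~~~~~~
~~~~~~~
[16] ~~~~~~~
~~~~~~~
~~+~~+~
~~+v++~
~~~++~~
~~~~~~~
~~~~~~~
[17] ~~~~~~~
~~~~~~~
~~+~~+~
~~+~>+~
~~~++~~
~~~~~~~
~~~~~~~
[18] ~~~~~~~
~~~~~~~
~~+~^+~
~~+~~+~
~~~++~~
~~~~~~~
~~~~~~~
[19] ~~~~~~~
~~~~~~~
~~+~+>~
~~+~~+~
~~~++~~
~~~~~~~
~~~~~~~
[20] ~~~~~~~
~~~~~^~
~~+~+~~
~~+~~+~
~~~++~~
~~~~~~~
~~~~~~~
[21] ~~~~~~~
~~~~~+>
~~+~+~~
~~+~~+~
~~~++~~
~~~~~~~
~~~~~~~
[22] ~~~~~~~
~~~~~++
~~+~+~v
~~+~~+~
~~~++~~
~~~~~~~
~~~~~~~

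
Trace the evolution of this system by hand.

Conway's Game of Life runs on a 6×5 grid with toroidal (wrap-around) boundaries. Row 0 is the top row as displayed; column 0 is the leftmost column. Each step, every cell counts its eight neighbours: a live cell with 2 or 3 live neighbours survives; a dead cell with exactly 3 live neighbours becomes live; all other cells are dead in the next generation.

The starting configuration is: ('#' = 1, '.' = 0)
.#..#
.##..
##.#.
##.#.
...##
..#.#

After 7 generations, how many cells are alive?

2

step 0: .#..#
.##..
##.#.
##.#.
...##
..#.#
step 1: .#...
...##
...#.
.#.#.
.#...
..#.#
step 2: #.#.#
..###
...#.
.....
##.#.
###..
step 3: .....
###..
..###
..#.#
#...#
.....
step 4: .#...
###.#
....#
.##..
#..##
.....
step 5: .##..
.####
....#
.##..
#####
#...#
step 6: .....
.#..#
....#
.....
.....
.....
step 7: .....
#....
#....
.....
.....
.....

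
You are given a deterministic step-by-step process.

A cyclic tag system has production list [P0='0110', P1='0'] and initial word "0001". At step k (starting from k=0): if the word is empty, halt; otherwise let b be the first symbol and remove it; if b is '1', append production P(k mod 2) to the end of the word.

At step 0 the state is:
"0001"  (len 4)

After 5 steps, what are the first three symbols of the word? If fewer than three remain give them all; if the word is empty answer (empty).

(empty)

k=0  "0001"  (len 4)
k=1  "001"  (len 3)
k=2  "01"  (len 2)
k=3  "1"  (len 1)
k=4  "0"  (len 1)
k=5  (halted — word empty)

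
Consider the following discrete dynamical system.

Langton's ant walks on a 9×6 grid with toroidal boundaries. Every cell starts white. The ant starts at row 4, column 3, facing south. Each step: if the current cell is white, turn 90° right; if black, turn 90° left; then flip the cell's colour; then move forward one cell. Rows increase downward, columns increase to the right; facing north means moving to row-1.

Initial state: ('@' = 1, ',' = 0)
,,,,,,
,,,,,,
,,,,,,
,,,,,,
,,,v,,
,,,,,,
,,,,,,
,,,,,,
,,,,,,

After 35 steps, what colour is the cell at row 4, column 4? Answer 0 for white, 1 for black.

0) ,,,,,,
,,,,,,
,,,,,,
,,,,,,
,,,v,,
,,,,,,
,,,,,,
,,,,,,
,,,,,,
1) ,,,,,,
,,,,,,
,,,,,,
,,,,,,
,,<@,,
,,,,,,
,,,,,,
,,,,,,
,,,,,,
2) ,,,,,,
,,,,,,
,,,,,,
,,^,,,
,,@@,,
,,,,,,
,,,,,,
,,,,,,
,,,,,,
3) ,,,,,,
,,,,,,
,,,,,,
,,@>,,
,,@@,,
,,,,,,
,,,,,,
,,,,,,
,,,,,,
4) ,,,,,,
,,,,,,
,,,,,,
,,@@,,
,,@v,,
,,,,,,
,,,,,,
,,,,,,
,,,,,,
5) ,,,,,,
,,,,,,
,,,,,,
,,@@,,
,,@,>,
,,,,,,
,,,,,,
,,,,,,
,,,,,,
6) ,,,,,,
,,,,,,
,,,,,,
,,@@,,
,,@,@,
,,,,v,
,,,,,,
,,,,,,
,,,,,,
7) ,,,,,,
,,,,,,
,,,,,,
,,@@,,
,,@,@,
,,,<@,
,,,,,,
,,,,,,
,,,,,,
8) ,,,,,,
,,,,,,
,,,,,,
,,@@,,
,,@^@,
,,,@@,
,,,,,,
,,,,,,
,,,,,,
9) ,,,,,,
,,,,,,
,,,,,,
,,@@,,
,,@@>,
,,,@@,
,,,,,,
,,,,,,
,,,,,,
10) ,,,,,,
,,,,,,
,,,,,,
,,@@^,
,,@@,,
,,,@@,
,,,,,,
,,,,,,
,,,,,,
11) ,,,,,,
,,,,,,
,,,,,,
,,@@@>
,,@@,,
,,,@@,
,,,,,,
,,,,,,
,,,,,,
12) ,,,,,,
,,,,,,
,,,,,,
,,@@@@
,,@@,v
,,,@@,
,,,,,,
,,,,,,
,,,,,,
13) ,,,,,,
,,,,,,
,,,,,,
,,@@@@
,,@@<@
,,,@@,
,,,,,,
,,,,,,
,,,,,,
14) ,,,,,,
,,,,,,
,,,,,,
,,@@^@
,,@@@@
,,,@@,
,,,,,,
,,,,,,
,,,,,,
15) ,,,,,,
,,,,,,
,,,,,,
,,@<,@
,,@@@@
,,,@@,
,,,,,,
,,,,,,
,,,,,,
16) ,,,,,,
,,,,,,
,,,,,,
,,@,,@
,,@v@@
,,,@@,
,,,,,,
,,,,,,
,,,,,,
17) ,,,,,,
,,,,,,
,,,,,,
,,@,,@
,,@,>@
,,,@@,
,,,,,,
,,,,,,
,,,,,,
18) ,,,,,,
,,,,,,
,,,,,,
,,@,^@
,,@,,@
,,,@@,
,,,,,,
,,,,,,
,,,,,,
19) ,,,,,,
,,,,,,
,,,,,,
,,@,@>
,,@,,@
,,,@@,
,,,,,,
,,,,,,
,,,,,,
20) ,,,,,,
,,,,,,
,,,,,^
,,@,@,
,,@,,@
,,,@@,
,,,,,,
,,,,,,
,,,,,,
21) ,,,,,,
,,,,,,
>,,,,@
,,@,@,
,,@,,@
,,,@@,
,,,,,,
,,,,,,
,,,,,,
22) ,,,,,,
,,,,,,
@,,,,@
v,@,@,
,,@,,@
,,,@@,
,,,,,,
,,,,,,
,,,,,,
23) ,,,,,,
,,,,,,
@,,,,@
@,@,@<
,,@,,@
,,,@@,
,,,,,,
,,,,,,
,,,,,,
24) ,,,,,,
,,,,,,
@,,,,^
@,@,@@
,,@,,@
,,,@@,
,,,,,,
,,,,,,
,,,,,,
25) ,,,,,,
,,,,,,
@,,,<,
@,@,@@
,,@,,@
,,,@@,
,,,,,,
,,,,,,
,,,,,,
26) ,,,,,,
,,,,^,
@,,,@,
@,@,@@
,,@,,@
,,,@@,
,,,,,,
,,,,,,
,,,,,,
27) ,,,,,,
,,,,@>
@,,,@,
@,@,@@
,,@,,@
,,,@@,
,,,,,,
,,,,,,
,,,,,,
28) ,,,,,,
,,,,@@
@,,,@v
@,@,@@
,,@,,@
,,,@@,
,,,,,,
,,,,,,
,,,,,,
29) ,,,,,,
,,,,@@
@,,,<@
@,@,@@
,,@,,@
,,,@@,
,,,,,,
,,,,,,
,,,,,,
30) ,,,,,,
,,,,@@
@,,,,@
@,@,v@
,,@,,@
,,,@@,
,,,,,,
,,,,,,
,,,,,,
31) ,,,,,,
,,,,@@
@,,,,@
@,@,,>
,,@,,@
,,,@@,
,,,,,,
,,,,,,
,,,,,,
32) ,,,,,,
,,,,@@
@,,,,^
@,@,,,
,,@,,@
,,,@@,
,,,,,,
,,,,,,
,,,,,,
33) ,,,,,,
,,,,@@
@,,,<,
@,@,,,
,,@,,@
,,,@@,
,,,,,,
,,,,,,
,,,,,,
34) ,,,,,,
,,,,^@
@,,,@,
@,@,,,
,,@,,@
,,,@@,
,,,,,,
,,,,,,
,,,,,,
35) ,,,,,,
,,,<,@
@,,,@,
@,@,,,
,,@,,@
,,,@@,
,,,,,,
,,,,,,
,,,,,,

0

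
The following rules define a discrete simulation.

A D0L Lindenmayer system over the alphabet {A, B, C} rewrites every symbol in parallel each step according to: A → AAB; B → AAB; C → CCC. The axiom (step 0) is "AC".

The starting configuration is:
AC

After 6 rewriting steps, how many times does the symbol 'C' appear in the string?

729

[0] AC
[1] AABCCC
[2] AABAABAABCCCCCCCCC
[3] AABAABAABAABAABAABAABAABAABCCCCCCCCCCCCCCCCCCCCCCCCCCC
[4] AABAABAABAABAABAABAABAABAABAABAABAABAABAABAABAABAABAABAABA…CCCCCCCCCCCCCCCCCCCCCCCCCCCCCCCCCCCCCCCCCCCCCCCCCCCCCCCCCC  (len 162)
[5] AABAABAABAABAABAABAABAABAABAABAABAABAABAABAABAABAABAABAABA…CCCCCCCCCCCCCCCCCCCCCCCCCCCCCCCCCCCCCCCCCCCCCCCCCCCCCCCCCC  (len 486)
[6] AABAABAABAABAABAABAABAABAABAABAABAABAABAABAABAABAABAABAABA…CCCCCCCCCCCCCCCCCCCCCCCCCCCCCCCCCCCCCCCCCCCCCCCCCCCCCCCCCC  (len 1458)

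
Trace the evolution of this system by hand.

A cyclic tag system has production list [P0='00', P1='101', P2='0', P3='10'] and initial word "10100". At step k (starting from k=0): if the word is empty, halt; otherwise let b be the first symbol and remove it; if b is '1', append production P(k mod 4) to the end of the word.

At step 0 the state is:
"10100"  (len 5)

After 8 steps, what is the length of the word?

gen 0: "10100"  (len 5)
gen 1: "010000"  (len 6)
gen 2: "10000"  (len 5)
gen 3: "00000"  (len 5)
gen 4: "0000"  (len 4)
gen 5: "000"  (len 3)
gen 6: "00"  (len 2)
gen 7: "0"  (len 1)
gen 8: (halted — word empty)

0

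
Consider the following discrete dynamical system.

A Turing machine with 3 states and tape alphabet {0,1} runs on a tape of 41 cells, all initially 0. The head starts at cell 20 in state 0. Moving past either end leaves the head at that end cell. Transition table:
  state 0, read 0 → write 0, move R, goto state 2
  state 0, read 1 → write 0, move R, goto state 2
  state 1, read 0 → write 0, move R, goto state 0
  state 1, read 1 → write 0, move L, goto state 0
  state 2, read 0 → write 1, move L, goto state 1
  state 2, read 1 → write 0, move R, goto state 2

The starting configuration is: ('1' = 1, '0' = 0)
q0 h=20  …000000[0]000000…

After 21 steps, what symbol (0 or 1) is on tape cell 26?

0

0) q0 h=20  …000000[0]000000…
1) q2 h=21  …000000[0]000000…
2) q1 h=20  …000000[0]100000…
3) q0 h=21  …000000[1]000000…
4) q2 h=22  …000000[0]000000…
5) q1 h=21  …000000[0]100000…
6) q0 h=22  …000000[1]000000…
7) q2 h=23  …000000[0]000000…
8) q1 h=22  …000000[0]100000…
9) q0 h=23  …000000[1]000000…
10) q2 h=24  …000000[0]000000…
11) q1 h=23  …000000[0]100000…
12) q0 h=24  …000000[1]000000…
13) q2 h=25  …000000[0]000000…
14) q1 h=24  …000000[0]100000…
15) q0 h=25  …000000[1]000000…
16) q2 h=26  …000000[0]000000…
17) q1 h=25  …000000[0]100000…
18) q0 h=26  …000000[1]000000…
19) q2 h=27  …000000[0]000000…
20) q1 h=26  …000000[0]100000…
21) q0 h=27  …000000[1]000000…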